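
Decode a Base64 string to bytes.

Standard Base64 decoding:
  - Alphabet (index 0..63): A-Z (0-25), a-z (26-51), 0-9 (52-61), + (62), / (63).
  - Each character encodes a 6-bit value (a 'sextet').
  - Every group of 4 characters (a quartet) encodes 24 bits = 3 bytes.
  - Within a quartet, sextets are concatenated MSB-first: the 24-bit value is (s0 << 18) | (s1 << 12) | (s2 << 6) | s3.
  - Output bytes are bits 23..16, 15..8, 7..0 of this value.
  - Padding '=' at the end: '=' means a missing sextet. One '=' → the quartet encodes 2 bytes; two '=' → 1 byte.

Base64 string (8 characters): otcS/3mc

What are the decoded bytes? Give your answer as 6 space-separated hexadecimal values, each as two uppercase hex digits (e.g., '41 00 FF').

After char 0 ('o'=40): chars_in_quartet=1 acc=0x28 bytes_emitted=0
After char 1 ('t'=45): chars_in_quartet=2 acc=0xA2D bytes_emitted=0
After char 2 ('c'=28): chars_in_quartet=3 acc=0x28B5C bytes_emitted=0
After char 3 ('S'=18): chars_in_quartet=4 acc=0xA2D712 -> emit A2 D7 12, reset; bytes_emitted=3
After char 4 ('/'=63): chars_in_quartet=1 acc=0x3F bytes_emitted=3
After char 5 ('3'=55): chars_in_quartet=2 acc=0xFF7 bytes_emitted=3
After char 6 ('m'=38): chars_in_quartet=3 acc=0x3FDE6 bytes_emitted=3
After char 7 ('c'=28): chars_in_quartet=4 acc=0xFF799C -> emit FF 79 9C, reset; bytes_emitted=6

Answer: A2 D7 12 FF 79 9C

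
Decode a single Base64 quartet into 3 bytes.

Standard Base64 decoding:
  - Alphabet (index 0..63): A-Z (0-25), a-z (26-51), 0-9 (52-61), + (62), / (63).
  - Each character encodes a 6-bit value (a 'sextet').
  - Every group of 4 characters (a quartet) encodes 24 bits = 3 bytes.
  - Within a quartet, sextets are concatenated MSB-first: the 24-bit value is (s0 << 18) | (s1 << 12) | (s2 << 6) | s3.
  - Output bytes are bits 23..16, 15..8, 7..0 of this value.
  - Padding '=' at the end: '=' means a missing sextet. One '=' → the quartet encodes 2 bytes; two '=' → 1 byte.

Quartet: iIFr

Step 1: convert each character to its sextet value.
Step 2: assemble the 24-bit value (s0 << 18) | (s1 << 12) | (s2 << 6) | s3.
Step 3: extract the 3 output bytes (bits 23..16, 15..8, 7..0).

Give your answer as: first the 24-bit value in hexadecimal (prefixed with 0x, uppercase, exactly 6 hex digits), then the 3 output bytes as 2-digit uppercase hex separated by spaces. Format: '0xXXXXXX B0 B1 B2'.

Answer: 0x88816B 88 81 6B

Derivation:
Sextets: i=34, I=8, F=5, r=43
24-bit: (34<<18) | (8<<12) | (5<<6) | 43
      = 0x880000 | 0x008000 | 0x000140 | 0x00002B
      = 0x88816B
Bytes: (v>>16)&0xFF=88, (v>>8)&0xFF=81, v&0xFF=6B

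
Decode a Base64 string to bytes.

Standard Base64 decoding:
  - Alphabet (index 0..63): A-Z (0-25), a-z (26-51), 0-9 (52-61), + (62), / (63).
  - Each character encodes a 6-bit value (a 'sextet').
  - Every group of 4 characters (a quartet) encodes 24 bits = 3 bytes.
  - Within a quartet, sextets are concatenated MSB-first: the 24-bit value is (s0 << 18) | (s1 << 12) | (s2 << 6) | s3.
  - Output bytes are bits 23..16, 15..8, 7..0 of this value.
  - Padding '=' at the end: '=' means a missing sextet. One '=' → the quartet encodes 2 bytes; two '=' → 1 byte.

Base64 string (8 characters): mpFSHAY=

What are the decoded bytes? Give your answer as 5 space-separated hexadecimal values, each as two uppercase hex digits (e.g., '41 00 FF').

Answer: 9A 91 52 1C 06

Derivation:
After char 0 ('m'=38): chars_in_quartet=1 acc=0x26 bytes_emitted=0
After char 1 ('p'=41): chars_in_quartet=2 acc=0x9A9 bytes_emitted=0
After char 2 ('F'=5): chars_in_quartet=3 acc=0x26A45 bytes_emitted=0
After char 3 ('S'=18): chars_in_quartet=4 acc=0x9A9152 -> emit 9A 91 52, reset; bytes_emitted=3
After char 4 ('H'=7): chars_in_quartet=1 acc=0x7 bytes_emitted=3
After char 5 ('A'=0): chars_in_quartet=2 acc=0x1C0 bytes_emitted=3
After char 6 ('Y'=24): chars_in_quartet=3 acc=0x7018 bytes_emitted=3
Padding '=': partial quartet acc=0x7018 -> emit 1C 06; bytes_emitted=5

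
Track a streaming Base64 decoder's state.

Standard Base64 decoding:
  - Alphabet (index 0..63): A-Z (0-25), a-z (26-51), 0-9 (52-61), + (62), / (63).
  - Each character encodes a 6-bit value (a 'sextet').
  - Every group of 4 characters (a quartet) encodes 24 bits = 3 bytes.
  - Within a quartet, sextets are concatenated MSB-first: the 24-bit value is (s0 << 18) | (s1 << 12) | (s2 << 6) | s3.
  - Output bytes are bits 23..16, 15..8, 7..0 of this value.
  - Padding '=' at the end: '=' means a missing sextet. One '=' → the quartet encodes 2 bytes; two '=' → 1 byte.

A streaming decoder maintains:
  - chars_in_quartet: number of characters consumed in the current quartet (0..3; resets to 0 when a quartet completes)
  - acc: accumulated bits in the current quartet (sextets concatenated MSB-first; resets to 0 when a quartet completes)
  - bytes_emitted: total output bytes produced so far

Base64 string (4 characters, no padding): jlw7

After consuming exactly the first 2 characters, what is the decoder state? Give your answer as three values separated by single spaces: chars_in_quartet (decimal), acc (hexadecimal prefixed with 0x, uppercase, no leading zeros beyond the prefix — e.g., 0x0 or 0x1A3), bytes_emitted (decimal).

Answer: 2 0x8E5 0

Derivation:
After char 0 ('j'=35): chars_in_quartet=1 acc=0x23 bytes_emitted=0
After char 1 ('l'=37): chars_in_quartet=2 acc=0x8E5 bytes_emitted=0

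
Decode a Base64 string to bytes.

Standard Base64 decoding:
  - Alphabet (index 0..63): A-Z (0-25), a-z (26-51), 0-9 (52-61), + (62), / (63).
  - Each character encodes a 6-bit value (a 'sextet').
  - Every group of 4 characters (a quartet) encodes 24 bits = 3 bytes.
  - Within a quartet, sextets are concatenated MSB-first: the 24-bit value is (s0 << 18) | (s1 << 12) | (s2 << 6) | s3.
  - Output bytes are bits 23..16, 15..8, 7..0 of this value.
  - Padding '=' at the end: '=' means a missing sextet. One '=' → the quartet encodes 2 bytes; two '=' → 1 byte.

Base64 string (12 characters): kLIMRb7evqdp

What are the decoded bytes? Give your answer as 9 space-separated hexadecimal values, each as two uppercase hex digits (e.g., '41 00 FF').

Answer: 90 B2 0C 45 BE DE BE A7 69

Derivation:
After char 0 ('k'=36): chars_in_quartet=1 acc=0x24 bytes_emitted=0
After char 1 ('L'=11): chars_in_quartet=2 acc=0x90B bytes_emitted=0
After char 2 ('I'=8): chars_in_quartet=3 acc=0x242C8 bytes_emitted=0
After char 3 ('M'=12): chars_in_quartet=4 acc=0x90B20C -> emit 90 B2 0C, reset; bytes_emitted=3
After char 4 ('R'=17): chars_in_quartet=1 acc=0x11 bytes_emitted=3
After char 5 ('b'=27): chars_in_quartet=2 acc=0x45B bytes_emitted=3
After char 6 ('7'=59): chars_in_quartet=3 acc=0x116FB bytes_emitted=3
After char 7 ('e'=30): chars_in_quartet=4 acc=0x45BEDE -> emit 45 BE DE, reset; bytes_emitted=6
After char 8 ('v'=47): chars_in_quartet=1 acc=0x2F bytes_emitted=6
After char 9 ('q'=42): chars_in_quartet=2 acc=0xBEA bytes_emitted=6
After char 10 ('d'=29): chars_in_quartet=3 acc=0x2FA9D bytes_emitted=6
After char 11 ('p'=41): chars_in_quartet=4 acc=0xBEA769 -> emit BE A7 69, reset; bytes_emitted=9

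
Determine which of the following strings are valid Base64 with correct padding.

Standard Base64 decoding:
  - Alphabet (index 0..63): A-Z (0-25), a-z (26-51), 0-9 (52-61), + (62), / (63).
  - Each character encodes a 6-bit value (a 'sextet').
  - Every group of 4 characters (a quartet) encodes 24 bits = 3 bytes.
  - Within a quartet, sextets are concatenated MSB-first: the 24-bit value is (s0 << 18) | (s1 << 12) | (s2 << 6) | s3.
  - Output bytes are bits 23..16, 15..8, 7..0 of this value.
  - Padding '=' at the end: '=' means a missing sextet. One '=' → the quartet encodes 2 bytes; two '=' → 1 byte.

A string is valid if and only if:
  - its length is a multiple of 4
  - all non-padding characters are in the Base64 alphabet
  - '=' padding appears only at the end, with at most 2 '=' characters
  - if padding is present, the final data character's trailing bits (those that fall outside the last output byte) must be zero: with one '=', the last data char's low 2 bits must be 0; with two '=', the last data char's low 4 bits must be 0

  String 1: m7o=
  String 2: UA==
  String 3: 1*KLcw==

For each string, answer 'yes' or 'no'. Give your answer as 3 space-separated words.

String 1: 'm7o=' → valid
String 2: 'UA==' → valid
String 3: '1*KLcw==' → invalid (bad char(s): ['*'])

Answer: yes yes no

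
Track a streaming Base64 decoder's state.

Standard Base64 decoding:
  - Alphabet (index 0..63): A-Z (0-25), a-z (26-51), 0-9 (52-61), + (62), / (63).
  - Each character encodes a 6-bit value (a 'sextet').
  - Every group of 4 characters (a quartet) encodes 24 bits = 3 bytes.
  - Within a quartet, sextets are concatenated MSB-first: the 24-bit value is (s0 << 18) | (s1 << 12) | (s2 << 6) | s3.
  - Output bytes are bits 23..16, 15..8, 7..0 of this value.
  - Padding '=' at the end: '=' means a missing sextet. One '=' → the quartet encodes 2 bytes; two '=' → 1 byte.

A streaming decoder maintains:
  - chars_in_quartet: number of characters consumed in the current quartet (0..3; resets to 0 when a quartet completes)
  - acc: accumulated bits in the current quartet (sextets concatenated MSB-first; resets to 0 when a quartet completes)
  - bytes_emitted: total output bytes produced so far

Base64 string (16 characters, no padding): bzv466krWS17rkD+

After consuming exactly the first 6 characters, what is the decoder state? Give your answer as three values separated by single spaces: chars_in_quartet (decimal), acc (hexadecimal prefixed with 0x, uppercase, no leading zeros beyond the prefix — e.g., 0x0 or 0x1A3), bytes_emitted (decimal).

Answer: 2 0xEBA 3

Derivation:
After char 0 ('b'=27): chars_in_quartet=1 acc=0x1B bytes_emitted=0
After char 1 ('z'=51): chars_in_quartet=2 acc=0x6F3 bytes_emitted=0
After char 2 ('v'=47): chars_in_quartet=3 acc=0x1BCEF bytes_emitted=0
After char 3 ('4'=56): chars_in_quartet=4 acc=0x6F3BF8 -> emit 6F 3B F8, reset; bytes_emitted=3
After char 4 ('6'=58): chars_in_quartet=1 acc=0x3A bytes_emitted=3
After char 5 ('6'=58): chars_in_quartet=2 acc=0xEBA bytes_emitted=3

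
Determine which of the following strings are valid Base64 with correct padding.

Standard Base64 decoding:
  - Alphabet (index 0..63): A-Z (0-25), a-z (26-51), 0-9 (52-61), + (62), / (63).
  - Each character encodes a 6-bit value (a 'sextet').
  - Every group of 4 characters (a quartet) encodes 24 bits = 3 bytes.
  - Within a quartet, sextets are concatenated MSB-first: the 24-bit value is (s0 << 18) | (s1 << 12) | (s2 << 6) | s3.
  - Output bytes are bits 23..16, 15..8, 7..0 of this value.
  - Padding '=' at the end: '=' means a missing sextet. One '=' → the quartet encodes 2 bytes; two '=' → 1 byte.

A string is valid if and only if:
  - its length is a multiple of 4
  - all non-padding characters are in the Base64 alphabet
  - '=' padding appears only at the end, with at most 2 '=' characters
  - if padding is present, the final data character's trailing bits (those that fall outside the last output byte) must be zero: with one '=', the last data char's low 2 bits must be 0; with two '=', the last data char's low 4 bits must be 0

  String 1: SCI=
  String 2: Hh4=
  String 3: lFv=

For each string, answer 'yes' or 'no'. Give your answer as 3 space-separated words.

Answer: yes yes no

Derivation:
String 1: 'SCI=' → valid
String 2: 'Hh4=' → valid
String 3: 'lFv=' → invalid (bad trailing bits)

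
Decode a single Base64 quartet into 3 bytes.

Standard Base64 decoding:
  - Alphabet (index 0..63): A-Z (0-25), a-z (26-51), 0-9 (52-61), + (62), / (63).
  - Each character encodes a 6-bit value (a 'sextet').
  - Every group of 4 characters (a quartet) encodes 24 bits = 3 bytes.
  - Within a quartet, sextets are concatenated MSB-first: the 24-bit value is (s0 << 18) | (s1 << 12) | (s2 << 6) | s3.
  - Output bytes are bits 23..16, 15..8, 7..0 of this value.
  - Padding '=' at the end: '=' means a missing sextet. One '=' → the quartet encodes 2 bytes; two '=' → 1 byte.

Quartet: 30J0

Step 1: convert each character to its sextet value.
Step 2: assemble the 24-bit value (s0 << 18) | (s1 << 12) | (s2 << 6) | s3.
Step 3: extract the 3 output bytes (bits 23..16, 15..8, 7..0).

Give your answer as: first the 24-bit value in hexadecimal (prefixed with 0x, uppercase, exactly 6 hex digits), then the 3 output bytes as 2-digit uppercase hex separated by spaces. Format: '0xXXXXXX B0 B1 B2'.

Answer: 0xDF4274 DF 42 74

Derivation:
Sextets: 3=55, 0=52, J=9, 0=52
24-bit: (55<<18) | (52<<12) | (9<<6) | 52
      = 0xDC0000 | 0x034000 | 0x000240 | 0x000034
      = 0xDF4274
Bytes: (v>>16)&0xFF=DF, (v>>8)&0xFF=42, v&0xFF=74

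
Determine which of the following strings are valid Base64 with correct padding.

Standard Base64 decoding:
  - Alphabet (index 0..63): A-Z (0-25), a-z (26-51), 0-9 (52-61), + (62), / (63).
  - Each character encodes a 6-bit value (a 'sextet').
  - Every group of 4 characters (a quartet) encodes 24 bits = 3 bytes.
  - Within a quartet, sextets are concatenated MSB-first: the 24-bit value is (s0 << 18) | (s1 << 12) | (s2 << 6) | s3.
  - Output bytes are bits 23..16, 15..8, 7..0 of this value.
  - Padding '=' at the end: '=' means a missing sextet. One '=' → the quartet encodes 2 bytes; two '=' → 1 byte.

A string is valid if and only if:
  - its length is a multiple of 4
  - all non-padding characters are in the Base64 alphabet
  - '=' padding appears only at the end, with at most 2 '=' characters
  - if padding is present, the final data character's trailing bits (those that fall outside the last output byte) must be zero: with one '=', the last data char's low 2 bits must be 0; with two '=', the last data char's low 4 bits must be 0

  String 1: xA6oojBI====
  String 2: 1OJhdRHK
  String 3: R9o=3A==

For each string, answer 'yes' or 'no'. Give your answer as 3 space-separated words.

Answer: no yes no

Derivation:
String 1: 'xA6oojBI====' → invalid (4 pad chars (max 2))
String 2: '1OJhdRHK' → valid
String 3: 'R9o=3A==' → invalid (bad char(s): ['=']; '=' in middle)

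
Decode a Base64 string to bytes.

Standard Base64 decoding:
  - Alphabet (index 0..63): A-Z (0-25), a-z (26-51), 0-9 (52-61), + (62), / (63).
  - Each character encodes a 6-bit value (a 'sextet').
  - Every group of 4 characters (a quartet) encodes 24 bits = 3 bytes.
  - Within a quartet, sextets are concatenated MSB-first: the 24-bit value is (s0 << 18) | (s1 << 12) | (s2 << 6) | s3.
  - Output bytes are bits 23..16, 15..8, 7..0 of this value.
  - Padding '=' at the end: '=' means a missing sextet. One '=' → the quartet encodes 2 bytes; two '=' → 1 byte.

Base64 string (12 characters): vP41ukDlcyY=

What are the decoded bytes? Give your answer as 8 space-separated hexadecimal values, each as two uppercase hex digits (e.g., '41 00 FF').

After char 0 ('v'=47): chars_in_quartet=1 acc=0x2F bytes_emitted=0
After char 1 ('P'=15): chars_in_quartet=2 acc=0xBCF bytes_emitted=0
After char 2 ('4'=56): chars_in_quartet=3 acc=0x2F3F8 bytes_emitted=0
After char 3 ('1'=53): chars_in_quartet=4 acc=0xBCFE35 -> emit BC FE 35, reset; bytes_emitted=3
After char 4 ('u'=46): chars_in_quartet=1 acc=0x2E bytes_emitted=3
After char 5 ('k'=36): chars_in_quartet=2 acc=0xBA4 bytes_emitted=3
After char 6 ('D'=3): chars_in_quartet=3 acc=0x2E903 bytes_emitted=3
After char 7 ('l'=37): chars_in_quartet=4 acc=0xBA40E5 -> emit BA 40 E5, reset; bytes_emitted=6
After char 8 ('c'=28): chars_in_quartet=1 acc=0x1C bytes_emitted=6
After char 9 ('y'=50): chars_in_quartet=2 acc=0x732 bytes_emitted=6
After char 10 ('Y'=24): chars_in_quartet=3 acc=0x1CC98 bytes_emitted=6
Padding '=': partial quartet acc=0x1CC98 -> emit 73 26; bytes_emitted=8

Answer: BC FE 35 BA 40 E5 73 26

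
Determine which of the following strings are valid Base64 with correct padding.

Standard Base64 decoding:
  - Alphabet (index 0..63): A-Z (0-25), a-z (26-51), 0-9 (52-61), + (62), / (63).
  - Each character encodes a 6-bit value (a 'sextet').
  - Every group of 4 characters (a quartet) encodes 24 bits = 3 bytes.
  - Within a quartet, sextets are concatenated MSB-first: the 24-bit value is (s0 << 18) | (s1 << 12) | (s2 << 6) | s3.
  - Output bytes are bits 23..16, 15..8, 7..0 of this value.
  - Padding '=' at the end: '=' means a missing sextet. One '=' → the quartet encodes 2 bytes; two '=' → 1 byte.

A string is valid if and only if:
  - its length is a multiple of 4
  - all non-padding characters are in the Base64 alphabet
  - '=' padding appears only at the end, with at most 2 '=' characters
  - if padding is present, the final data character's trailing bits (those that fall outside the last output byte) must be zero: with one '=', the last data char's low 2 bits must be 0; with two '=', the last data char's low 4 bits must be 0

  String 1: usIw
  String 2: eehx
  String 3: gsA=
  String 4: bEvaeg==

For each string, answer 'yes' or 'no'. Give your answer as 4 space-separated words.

Answer: yes yes yes yes

Derivation:
String 1: 'usIw' → valid
String 2: 'eehx' → valid
String 3: 'gsA=' → valid
String 4: 'bEvaeg==' → valid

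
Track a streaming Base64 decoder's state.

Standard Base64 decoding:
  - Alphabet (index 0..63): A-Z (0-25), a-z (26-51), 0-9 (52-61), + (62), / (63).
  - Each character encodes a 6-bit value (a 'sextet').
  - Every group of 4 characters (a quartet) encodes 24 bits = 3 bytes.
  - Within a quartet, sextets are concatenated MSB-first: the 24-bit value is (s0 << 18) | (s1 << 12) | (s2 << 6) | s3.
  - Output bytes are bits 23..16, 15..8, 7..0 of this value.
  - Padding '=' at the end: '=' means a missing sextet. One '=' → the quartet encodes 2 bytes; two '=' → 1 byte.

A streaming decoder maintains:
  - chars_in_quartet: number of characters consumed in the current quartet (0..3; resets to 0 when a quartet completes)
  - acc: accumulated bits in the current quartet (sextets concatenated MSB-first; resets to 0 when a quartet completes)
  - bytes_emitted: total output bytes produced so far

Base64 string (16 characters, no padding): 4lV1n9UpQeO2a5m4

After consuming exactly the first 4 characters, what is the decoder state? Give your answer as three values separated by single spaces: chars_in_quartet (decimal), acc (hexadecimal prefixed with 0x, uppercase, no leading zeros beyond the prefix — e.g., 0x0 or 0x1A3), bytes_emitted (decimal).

After char 0 ('4'=56): chars_in_quartet=1 acc=0x38 bytes_emitted=0
After char 1 ('l'=37): chars_in_quartet=2 acc=0xE25 bytes_emitted=0
After char 2 ('V'=21): chars_in_quartet=3 acc=0x38955 bytes_emitted=0
After char 3 ('1'=53): chars_in_quartet=4 acc=0xE25575 -> emit E2 55 75, reset; bytes_emitted=3

Answer: 0 0x0 3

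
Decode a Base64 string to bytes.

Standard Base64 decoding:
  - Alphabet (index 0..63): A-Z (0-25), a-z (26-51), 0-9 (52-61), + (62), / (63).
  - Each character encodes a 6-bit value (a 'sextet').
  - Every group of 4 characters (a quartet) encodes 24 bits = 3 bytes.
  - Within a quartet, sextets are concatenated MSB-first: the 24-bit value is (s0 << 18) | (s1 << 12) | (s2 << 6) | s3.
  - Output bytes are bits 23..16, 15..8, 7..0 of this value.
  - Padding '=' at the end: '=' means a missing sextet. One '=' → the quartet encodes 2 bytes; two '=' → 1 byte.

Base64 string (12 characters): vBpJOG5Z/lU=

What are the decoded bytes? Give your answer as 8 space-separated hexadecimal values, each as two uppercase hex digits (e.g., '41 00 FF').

After char 0 ('v'=47): chars_in_quartet=1 acc=0x2F bytes_emitted=0
After char 1 ('B'=1): chars_in_quartet=2 acc=0xBC1 bytes_emitted=0
After char 2 ('p'=41): chars_in_quartet=3 acc=0x2F069 bytes_emitted=0
After char 3 ('J'=9): chars_in_quartet=4 acc=0xBC1A49 -> emit BC 1A 49, reset; bytes_emitted=3
After char 4 ('O'=14): chars_in_quartet=1 acc=0xE bytes_emitted=3
After char 5 ('G'=6): chars_in_quartet=2 acc=0x386 bytes_emitted=3
After char 6 ('5'=57): chars_in_quartet=3 acc=0xE1B9 bytes_emitted=3
After char 7 ('Z'=25): chars_in_quartet=4 acc=0x386E59 -> emit 38 6E 59, reset; bytes_emitted=6
After char 8 ('/'=63): chars_in_quartet=1 acc=0x3F bytes_emitted=6
After char 9 ('l'=37): chars_in_quartet=2 acc=0xFE5 bytes_emitted=6
After char 10 ('U'=20): chars_in_quartet=3 acc=0x3F954 bytes_emitted=6
Padding '=': partial quartet acc=0x3F954 -> emit FE 55; bytes_emitted=8

Answer: BC 1A 49 38 6E 59 FE 55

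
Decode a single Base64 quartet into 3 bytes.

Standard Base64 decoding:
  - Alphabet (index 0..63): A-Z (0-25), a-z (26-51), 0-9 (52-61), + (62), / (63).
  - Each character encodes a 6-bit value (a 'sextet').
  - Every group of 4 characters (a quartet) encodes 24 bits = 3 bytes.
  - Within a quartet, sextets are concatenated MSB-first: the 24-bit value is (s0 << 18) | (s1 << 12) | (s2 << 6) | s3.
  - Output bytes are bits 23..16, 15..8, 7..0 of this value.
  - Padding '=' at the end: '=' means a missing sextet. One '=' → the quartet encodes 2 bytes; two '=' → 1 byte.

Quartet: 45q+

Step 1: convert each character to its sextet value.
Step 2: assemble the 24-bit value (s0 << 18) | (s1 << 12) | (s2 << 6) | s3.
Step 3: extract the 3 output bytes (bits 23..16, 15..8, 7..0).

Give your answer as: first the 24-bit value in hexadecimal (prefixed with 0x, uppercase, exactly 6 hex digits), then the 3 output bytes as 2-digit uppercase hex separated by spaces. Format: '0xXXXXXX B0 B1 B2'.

Sextets: 4=56, 5=57, q=42, +=62
24-bit: (56<<18) | (57<<12) | (42<<6) | 62
      = 0xE00000 | 0x039000 | 0x000A80 | 0x00003E
      = 0xE39ABE
Bytes: (v>>16)&0xFF=E3, (v>>8)&0xFF=9A, v&0xFF=BE

Answer: 0xE39ABE E3 9A BE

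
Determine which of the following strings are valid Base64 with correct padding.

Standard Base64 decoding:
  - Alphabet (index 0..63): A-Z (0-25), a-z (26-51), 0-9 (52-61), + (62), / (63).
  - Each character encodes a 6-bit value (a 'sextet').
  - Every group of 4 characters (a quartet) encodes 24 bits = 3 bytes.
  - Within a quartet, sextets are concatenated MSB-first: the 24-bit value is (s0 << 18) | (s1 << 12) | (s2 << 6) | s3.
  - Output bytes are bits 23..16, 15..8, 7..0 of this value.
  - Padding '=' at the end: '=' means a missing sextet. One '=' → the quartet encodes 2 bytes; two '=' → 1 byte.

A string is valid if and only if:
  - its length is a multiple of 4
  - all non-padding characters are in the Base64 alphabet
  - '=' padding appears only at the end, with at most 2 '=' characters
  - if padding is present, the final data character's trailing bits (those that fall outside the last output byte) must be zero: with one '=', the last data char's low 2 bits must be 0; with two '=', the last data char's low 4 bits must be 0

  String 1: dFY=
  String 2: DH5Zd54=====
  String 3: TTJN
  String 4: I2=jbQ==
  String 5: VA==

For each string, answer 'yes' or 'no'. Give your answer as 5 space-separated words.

Answer: yes no yes no yes

Derivation:
String 1: 'dFY=' → valid
String 2: 'DH5Zd54=====' → invalid (5 pad chars (max 2))
String 3: 'TTJN' → valid
String 4: 'I2=jbQ==' → invalid (bad char(s): ['=']; '=' in middle)
String 5: 'VA==' → valid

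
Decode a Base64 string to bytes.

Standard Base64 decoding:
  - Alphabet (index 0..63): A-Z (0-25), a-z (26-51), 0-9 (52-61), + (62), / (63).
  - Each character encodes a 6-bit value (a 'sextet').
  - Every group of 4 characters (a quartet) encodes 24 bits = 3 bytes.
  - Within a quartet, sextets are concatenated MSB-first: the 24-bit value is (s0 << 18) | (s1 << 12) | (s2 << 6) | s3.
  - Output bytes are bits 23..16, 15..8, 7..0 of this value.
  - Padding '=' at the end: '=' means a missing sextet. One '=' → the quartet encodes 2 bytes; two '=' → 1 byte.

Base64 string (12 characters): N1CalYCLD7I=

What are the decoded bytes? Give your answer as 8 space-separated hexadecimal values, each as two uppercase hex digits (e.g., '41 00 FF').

Answer: 37 50 9A 95 80 8B 0F B2

Derivation:
After char 0 ('N'=13): chars_in_quartet=1 acc=0xD bytes_emitted=0
After char 1 ('1'=53): chars_in_quartet=2 acc=0x375 bytes_emitted=0
After char 2 ('C'=2): chars_in_quartet=3 acc=0xDD42 bytes_emitted=0
After char 3 ('a'=26): chars_in_quartet=4 acc=0x37509A -> emit 37 50 9A, reset; bytes_emitted=3
After char 4 ('l'=37): chars_in_quartet=1 acc=0x25 bytes_emitted=3
After char 5 ('Y'=24): chars_in_quartet=2 acc=0x958 bytes_emitted=3
After char 6 ('C'=2): chars_in_quartet=3 acc=0x25602 bytes_emitted=3
After char 7 ('L'=11): chars_in_quartet=4 acc=0x95808B -> emit 95 80 8B, reset; bytes_emitted=6
After char 8 ('D'=3): chars_in_quartet=1 acc=0x3 bytes_emitted=6
After char 9 ('7'=59): chars_in_quartet=2 acc=0xFB bytes_emitted=6
After char 10 ('I'=8): chars_in_quartet=3 acc=0x3EC8 bytes_emitted=6
Padding '=': partial quartet acc=0x3EC8 -> emit 0F B2; bytes_emitted=8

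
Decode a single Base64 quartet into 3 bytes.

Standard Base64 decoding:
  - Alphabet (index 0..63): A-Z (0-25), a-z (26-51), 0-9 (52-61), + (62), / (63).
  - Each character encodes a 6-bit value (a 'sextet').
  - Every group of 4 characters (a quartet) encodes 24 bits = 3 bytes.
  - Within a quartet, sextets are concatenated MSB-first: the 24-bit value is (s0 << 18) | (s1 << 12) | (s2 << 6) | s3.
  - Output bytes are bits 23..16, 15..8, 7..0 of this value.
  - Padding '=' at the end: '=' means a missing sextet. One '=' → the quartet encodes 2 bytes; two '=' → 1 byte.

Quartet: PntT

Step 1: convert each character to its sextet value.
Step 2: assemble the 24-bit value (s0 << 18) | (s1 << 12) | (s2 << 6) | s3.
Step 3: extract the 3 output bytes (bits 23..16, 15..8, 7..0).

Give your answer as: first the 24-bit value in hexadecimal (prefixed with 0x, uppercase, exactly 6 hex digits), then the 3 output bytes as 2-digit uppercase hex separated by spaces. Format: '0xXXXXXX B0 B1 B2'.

Sextets: P=15, n=39, t=45, T=19
24-bit: (15<<18) | (39<<12) | (45<<6) | 19
      = 0x3C0000 | 0x027000 | 0x000B40 | 0x000013
      = 0x3E7B53
Bytes: (v>>16)&0xFF=3E, (v>>8)&0xFF=7B, v&0xFF=53

Answer: 0x3E7B53 3E 7B 53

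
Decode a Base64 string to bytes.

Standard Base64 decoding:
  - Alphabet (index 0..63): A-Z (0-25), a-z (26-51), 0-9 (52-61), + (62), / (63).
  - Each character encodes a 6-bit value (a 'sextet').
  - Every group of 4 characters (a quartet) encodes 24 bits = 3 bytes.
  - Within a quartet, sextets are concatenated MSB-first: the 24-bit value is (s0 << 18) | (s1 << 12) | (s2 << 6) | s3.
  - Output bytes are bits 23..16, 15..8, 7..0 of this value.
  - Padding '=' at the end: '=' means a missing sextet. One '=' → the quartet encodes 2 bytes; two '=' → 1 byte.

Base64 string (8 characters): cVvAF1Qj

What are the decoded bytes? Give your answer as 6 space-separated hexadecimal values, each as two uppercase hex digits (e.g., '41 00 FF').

Answer: 71 5B C0 17 54 23

Derivation:
After char 0 ('c'=28): chars_in_quartet=1 acc=0x1C bytes_emitted=0
After char 1 ('V'=21): chars_in_quartet=2 acc=0x715 bytes_emitted=0
After char 2 ('v'=47): chars_in_quartet=3 acc=0x1C56F bytes_emitted=0
After char 3 ('A'=0): chars_in_quartet=4 acc=0x715BC0 -> emit 71 5B C0, reset; bytes_emitted=3
After char 4 ('F'=5): chars_in_quartet=1 acc=0x5 bytes_emitted=3
After char 5 ('1'=53): chars_in_quartet=2 acc=0x175 bytes_emitted=3
After char 6 ('Q'=16): chars_in_quartet=3 acc=0x5D50 bytes_emitted=3
After char 7 ('j'=35): chars_in_quartet=4 acc=0x175423 -> emit 17 54 23, reset; bytes_emitted=6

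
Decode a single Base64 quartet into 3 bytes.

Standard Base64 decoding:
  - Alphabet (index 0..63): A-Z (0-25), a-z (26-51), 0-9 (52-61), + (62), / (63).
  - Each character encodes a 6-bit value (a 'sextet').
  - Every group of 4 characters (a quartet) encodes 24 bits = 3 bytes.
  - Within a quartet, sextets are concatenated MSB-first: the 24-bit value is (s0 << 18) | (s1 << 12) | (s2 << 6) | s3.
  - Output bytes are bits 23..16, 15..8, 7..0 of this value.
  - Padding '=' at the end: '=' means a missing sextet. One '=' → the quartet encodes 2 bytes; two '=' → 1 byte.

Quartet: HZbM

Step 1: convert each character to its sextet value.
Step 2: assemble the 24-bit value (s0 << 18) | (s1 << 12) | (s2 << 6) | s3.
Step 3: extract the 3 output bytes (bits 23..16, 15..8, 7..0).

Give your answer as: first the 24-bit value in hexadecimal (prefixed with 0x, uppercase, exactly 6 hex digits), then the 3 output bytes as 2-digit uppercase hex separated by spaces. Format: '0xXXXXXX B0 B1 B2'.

Answer: 0x1D96CC 1D 96 CC

Derivation:
Sextets: H=7, Z=25, b=27, M=12
24-bit: (7<<18) | (25<<12) | (27<<6) | 12
      = 0x1C0000 | 0x019000 | 0x0006C0 | 0x00000C
      = 0x1D96CC
Bytes: (v>>16)&0xFF=1D, (v>>8)&0xFF=96, v&0xFF=CC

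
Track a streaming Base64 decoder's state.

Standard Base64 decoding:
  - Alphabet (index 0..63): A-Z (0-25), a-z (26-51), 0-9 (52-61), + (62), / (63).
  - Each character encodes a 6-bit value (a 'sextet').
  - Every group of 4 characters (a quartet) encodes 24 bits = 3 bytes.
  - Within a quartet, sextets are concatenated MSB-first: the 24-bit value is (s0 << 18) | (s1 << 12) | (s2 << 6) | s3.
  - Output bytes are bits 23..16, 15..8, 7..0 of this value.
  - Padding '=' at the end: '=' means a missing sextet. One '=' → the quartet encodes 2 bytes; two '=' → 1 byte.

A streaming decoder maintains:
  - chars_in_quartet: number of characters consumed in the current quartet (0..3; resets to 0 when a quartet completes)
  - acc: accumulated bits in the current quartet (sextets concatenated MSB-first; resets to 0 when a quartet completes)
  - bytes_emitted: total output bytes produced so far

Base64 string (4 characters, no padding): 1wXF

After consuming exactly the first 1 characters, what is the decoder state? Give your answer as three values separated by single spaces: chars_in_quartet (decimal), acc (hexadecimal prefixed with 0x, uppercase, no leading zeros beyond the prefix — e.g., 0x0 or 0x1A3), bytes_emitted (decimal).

Answer: 1 0x35 0

Derivation:
After char 0 ('1'=53): chars_in_quartet=1 acc=0x35 bytes_emitted=0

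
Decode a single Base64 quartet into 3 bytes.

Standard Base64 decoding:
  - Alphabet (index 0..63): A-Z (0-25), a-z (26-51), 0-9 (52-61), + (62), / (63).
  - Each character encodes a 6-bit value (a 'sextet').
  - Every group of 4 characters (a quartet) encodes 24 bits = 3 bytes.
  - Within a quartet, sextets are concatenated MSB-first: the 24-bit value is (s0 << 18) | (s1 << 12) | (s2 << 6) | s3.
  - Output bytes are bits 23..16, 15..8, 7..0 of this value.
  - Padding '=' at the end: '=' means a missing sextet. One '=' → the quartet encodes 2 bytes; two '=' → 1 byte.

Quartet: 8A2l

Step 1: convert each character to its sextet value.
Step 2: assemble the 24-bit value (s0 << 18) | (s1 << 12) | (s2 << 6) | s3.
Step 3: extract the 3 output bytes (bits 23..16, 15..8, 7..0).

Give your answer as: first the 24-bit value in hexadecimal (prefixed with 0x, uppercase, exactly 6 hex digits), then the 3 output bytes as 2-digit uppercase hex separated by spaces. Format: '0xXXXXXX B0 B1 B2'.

Answer: 0xF00DA5 F0 0D A5

Derivation:
Sextets: 8=60, A=0, 2=54, l=37
24-bit: (60<<18) | (0<<12) | (54<<6) | 37
      = 0xF00000 | 0x000000 | 0x000D80 | 0x000025
      = 0xF00DA5
Bytes: (v>>16)&0xFF=F0, (v>>8)&0xFF=0D, v&0xFF=A5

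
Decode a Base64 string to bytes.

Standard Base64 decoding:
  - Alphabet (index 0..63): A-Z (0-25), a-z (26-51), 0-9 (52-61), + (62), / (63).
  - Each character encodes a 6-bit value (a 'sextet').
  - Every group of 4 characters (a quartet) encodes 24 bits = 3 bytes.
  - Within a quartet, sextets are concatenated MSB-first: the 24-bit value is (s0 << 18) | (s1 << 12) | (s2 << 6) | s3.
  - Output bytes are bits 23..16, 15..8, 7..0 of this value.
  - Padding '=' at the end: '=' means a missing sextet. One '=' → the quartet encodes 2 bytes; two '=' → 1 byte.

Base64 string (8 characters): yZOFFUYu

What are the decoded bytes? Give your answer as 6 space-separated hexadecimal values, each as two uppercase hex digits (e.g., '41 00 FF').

Answer: C9 93 85 15 46 2E

Derivation:
After char 0 ('y'=50): chars_in_quartet=1 acc=0x32 bytes_emitted=0
After char 1 ('Z'=25): chars_in_quartet=2 acc=0xC99 bytes_emitted=0
After char 2 ('O'=14): chars_in_quartet=3 acc=0x3264E bytes_emitted=0
After char 3 ('F'=5): chars_in_quartet=4 acc=0xC99385 -> emit C9 93 85, reset; bytes_emitted=3
After char 4 ('F'=5): chars_in_quartet=1 acc=0x5 bytes_emitted=3
After char 5 ('U'=20): chars_in_quartet=2 acc=0x154 bytes_emitted=3
After char 6 ('Y'=24): chars_in_quartet=3 acc=0x5518 bytes_emitted=3
After char 7 ('u'=46): chars_in_quartet=4 acc=0x15462E -> emit 15 46 2E, reset; bytes_emitted=6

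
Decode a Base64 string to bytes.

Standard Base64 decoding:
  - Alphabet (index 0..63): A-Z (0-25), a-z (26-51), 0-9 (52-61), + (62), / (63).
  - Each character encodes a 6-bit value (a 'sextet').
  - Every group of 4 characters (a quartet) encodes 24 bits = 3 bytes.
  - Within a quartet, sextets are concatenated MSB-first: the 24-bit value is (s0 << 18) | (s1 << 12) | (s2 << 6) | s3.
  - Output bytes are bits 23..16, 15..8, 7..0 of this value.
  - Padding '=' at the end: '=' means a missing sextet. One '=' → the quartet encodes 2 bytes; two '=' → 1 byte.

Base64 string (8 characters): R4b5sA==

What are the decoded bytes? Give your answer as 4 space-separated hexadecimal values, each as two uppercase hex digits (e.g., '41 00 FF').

After char 0 ('R'=17): chars_in_quartet=1 acc=0x11 bytes_emitted=0
After char 1 ('4'=56): chars_in_quartet=2 acc=0x478 bytes_emitted=0
After char 2 ('b'=27): chars_in_quartet=3 acc=0x11E1B bytes_emitted=0
After char 3 ('5'=57): chars_in_quartet=4 acc=0x4786F9 -> emit 47 86 F9, reset; bytes_emitted=3
After char 4 ('s'=44): chars_in_quartet=1 acc=0x2C bytes_emitted=3
After char 5 ('A'=0): chars_in_quartet=2 acc=0xB00 bytes_emitted=3
Padding '==': partial quartet acc=0xB00 -> emit B0; bytes_emitted=4

Answer: 47 86 F9 B0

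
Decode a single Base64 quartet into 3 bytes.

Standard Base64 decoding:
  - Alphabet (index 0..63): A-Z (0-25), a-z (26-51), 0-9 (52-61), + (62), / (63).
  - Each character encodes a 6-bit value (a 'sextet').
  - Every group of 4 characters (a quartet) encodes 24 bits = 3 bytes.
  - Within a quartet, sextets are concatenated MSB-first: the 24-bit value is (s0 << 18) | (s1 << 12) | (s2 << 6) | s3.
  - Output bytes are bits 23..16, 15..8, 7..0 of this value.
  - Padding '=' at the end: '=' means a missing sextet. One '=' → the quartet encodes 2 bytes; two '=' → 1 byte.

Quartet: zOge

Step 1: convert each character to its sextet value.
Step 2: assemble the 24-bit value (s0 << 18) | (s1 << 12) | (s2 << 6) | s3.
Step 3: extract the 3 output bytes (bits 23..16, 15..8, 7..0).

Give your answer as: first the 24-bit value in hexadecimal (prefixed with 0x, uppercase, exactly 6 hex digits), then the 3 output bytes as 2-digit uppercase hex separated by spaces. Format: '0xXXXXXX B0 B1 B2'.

Answer: 0xCCE81E CC E8 1E

Derivation:
Sextets: z=51, O=14, g=32, e=30
24-bit: (51<<18) | (14<<12) | (32<<6) | 30
      = 0xCC0000 | 0x00E000 | 0x000800 | 0x00001E
      = 0xCCE81E
Bytes: (v>>16)&0xFF=CC, (v>>8)&0xFF=E8, v&0xFF=1E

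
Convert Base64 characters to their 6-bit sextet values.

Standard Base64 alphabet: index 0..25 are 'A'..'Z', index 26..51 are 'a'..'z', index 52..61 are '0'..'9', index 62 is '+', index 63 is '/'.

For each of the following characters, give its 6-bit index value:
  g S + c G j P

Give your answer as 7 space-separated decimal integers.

Answer: 32 18 62 28 6 35 15

Derivation:
'g': a..z range, 26 + ord('g') − ord('a') = 32
'S': A..Z range, ord('S') − ord('A') = 18
'+': index 62
'c': a..z range, 26 + ord('c') − ord('a') = 28
'G': A..Z range, ord('G') − ord('A') = 6
'j': a..z range, 26 + ord('j') − ord('a') = 35
'P': A..Z range, ord('P') − ord('A') = 15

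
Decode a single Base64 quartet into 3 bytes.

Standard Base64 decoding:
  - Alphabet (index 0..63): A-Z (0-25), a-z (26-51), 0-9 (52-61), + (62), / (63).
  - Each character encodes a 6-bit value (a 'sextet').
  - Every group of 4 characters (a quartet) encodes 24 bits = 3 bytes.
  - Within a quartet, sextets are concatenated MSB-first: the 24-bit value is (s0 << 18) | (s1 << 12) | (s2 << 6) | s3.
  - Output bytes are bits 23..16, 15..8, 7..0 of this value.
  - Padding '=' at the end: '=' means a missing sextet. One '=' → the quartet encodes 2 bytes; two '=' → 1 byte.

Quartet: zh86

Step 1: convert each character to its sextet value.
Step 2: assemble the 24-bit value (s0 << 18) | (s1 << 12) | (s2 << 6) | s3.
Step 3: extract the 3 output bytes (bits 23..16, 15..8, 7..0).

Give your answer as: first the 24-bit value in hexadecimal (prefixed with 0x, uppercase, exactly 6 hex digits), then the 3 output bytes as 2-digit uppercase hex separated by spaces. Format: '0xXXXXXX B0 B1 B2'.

Sextets: z=51, h=33, 8=60, 6=58
24-bit: (51<<18) | (33<<12) | (60<<6) | 58
      = 0xCC0000 | 0x021000 | 0x000F00 | 0x00003A
      = 0xCE1F3A
Bytes: (v>>16)&0xFF=CE, (v>>8)&0xFF=1F, v&0xFF=3A

Answer: 0xCE1F3A CE 1F 3A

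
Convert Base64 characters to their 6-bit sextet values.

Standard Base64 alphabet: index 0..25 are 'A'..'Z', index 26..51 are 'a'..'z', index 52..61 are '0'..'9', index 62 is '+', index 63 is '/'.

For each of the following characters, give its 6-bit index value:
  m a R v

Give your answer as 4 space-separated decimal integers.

'm': a..z range, 26 + ord('m') − ord('a') = 38
'a': a..z range, 26 + ord('a') − ord('a') = 26
'R': A..Z range, ord('R') − ord('A') = 17
'v': a..z range, 26 + ord('v') − ord('a') = 47

Answer: 38 26 17 47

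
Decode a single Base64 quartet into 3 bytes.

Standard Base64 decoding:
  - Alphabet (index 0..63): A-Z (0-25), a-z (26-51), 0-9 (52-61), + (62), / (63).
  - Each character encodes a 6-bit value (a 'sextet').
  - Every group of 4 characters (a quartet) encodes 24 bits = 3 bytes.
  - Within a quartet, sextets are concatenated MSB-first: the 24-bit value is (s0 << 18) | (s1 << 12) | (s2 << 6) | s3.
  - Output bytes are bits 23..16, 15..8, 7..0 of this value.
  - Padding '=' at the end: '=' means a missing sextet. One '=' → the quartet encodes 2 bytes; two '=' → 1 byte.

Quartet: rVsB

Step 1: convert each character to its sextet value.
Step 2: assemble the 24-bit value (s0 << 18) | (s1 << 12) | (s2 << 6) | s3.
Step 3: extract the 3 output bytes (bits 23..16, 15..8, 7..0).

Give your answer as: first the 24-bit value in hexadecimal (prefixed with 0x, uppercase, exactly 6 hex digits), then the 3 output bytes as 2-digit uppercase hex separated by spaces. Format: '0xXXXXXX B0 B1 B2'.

Answer: 0xAD5B01 AD 5B 01

Derivation:
Sextets: r=43, V=21, s=44, B=1
24-bit: (43<<18) | (21<<12) | (44<<6) | 1
      = 0xAC0000 | 0x015000 | 0x000B00 | 0x000001
      = 0xAD5B01
Bytes: (v>>16)&0xFF=AD, (v>>8)&0xFF=5B, v&0xFF=01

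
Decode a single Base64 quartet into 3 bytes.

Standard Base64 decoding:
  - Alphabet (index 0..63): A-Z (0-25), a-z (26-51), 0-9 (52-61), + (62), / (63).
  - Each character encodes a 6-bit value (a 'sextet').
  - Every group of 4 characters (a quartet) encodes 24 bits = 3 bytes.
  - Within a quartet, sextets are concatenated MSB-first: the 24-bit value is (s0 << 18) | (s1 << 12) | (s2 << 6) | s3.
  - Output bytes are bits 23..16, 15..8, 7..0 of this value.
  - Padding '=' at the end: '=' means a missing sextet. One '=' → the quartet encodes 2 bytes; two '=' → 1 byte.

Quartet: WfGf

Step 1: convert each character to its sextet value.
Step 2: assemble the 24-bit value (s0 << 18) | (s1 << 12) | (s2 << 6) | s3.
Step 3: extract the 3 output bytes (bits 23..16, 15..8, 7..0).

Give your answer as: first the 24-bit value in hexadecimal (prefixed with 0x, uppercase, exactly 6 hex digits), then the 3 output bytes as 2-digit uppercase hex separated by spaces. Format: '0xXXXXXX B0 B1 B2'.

Answer: 0x59F19F 59 F1 9F

Derivation:
Sextets: W=22, f=31, G=6, f=31
24-bit: (22<<18) | (31<<12) | (6<<6) | 31
      = 0x580000 | 0x01F000 | 0x000180 | 0x00001F
      = 0x59F19F
Bytes: (v>>16)&0xFF=59, (v>>8)&0xFF=F1, v&0xFF=9F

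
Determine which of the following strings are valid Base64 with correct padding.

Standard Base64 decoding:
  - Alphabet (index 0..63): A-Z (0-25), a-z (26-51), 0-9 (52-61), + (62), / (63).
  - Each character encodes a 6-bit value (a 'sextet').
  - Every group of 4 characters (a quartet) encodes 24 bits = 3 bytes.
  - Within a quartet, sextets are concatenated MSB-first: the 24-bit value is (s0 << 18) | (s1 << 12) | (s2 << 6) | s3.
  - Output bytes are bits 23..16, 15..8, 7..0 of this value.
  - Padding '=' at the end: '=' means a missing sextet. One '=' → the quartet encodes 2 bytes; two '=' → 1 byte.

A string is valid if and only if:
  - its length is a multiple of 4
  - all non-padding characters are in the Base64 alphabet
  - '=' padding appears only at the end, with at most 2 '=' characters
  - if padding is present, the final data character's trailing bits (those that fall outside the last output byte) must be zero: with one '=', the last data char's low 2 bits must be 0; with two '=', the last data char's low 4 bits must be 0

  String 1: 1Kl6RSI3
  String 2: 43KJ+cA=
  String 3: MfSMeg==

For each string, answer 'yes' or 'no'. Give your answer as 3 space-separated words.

String 1: '1Kl6RSI3' → valid
String 2: '43KJ+cA=' → valid
String 3: 'MfSMeg==' → valid

Answer: yes yes yes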